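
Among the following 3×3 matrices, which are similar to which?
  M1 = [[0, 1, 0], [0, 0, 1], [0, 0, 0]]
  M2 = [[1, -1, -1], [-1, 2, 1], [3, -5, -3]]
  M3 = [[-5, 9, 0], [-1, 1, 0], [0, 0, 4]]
Characteristic polynomials: χ_{M1} = x^3, χ_{M2} = x^3, χ_{M3} = (x - 4)(x + 2)^2.

{M1, M2}: invariant factors x^3.

{M3}: invariant factors (x - 4)(x + 2)^2.

Matrices are similar if and only if their invariant-factor lists agree; the partition into similarity classes is {M1, M2}, {M3}.

2 classes: {M1, M2}, {M3}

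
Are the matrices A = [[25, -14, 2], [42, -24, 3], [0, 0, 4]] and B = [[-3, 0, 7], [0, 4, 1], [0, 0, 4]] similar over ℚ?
Yes.

Two matrices over a field are similar if and only if they have the same invariant factors.

Both A and B have characteristic polynomial (x - 4)^2(x + 3) and minimal polynomial (x - 4)^2(x + 3). Computing further, both have invariant factors (x - 4)^2(x + 3). Hence A and B are similar.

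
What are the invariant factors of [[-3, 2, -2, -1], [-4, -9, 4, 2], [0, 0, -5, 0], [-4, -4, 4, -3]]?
x + 5, x + 5, (x + 5)^2

The Jordan structure of A has elementary divisors (x + 5)^2, (x + 5), (x + 5). Arranging the block sizes at each eigenvalue in decreasing order and taking row products gives the invariant factors.

Invariant factors (smallest first, each dividing the next): x + 5, x + 5, (x + 5)^2.

Check: the last factor (x + 5)^2 is the minimal polynomial, and the product (x + 5)^4 is the characteristic polynomial.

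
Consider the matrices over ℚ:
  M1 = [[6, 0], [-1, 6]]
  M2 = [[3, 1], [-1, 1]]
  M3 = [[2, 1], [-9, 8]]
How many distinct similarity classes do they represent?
3 classes: {M1}, {M2}, {M3}

Characteristic polynomials: χ_{M1} = (x - 6)^2, χ_{M2} = (x - 2)^2, χ_{M3} = (x - 5)^2.

{M1}: invariant factors (x - 6)^2.

{M2}: invariant factors (x - 2)^2.

{M3}: invariant factors (x - 5)^2.

Matrices are similar if and only if their invariant-factor lists agree; the partition into similarity classes is {M1}, {M2}, {M3}.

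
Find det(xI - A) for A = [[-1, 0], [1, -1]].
χ_A(x) = (x + 1)^2

xI - A = [[x + 1, 0], [-1, x + 1]].

Expanding det(xI - A) along the first row:
det(xI - A) = + (x + 1)·det([[x + 1]]) - (0)·det([[-1]]).

Evaluating gives χ_A(x) = x^2 + 2x + 1 = (x + 1)^2.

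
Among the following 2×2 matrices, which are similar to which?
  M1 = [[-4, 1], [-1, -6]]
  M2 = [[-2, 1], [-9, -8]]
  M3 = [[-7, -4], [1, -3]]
1 class: {M1, M2, M3}

Characteristic polynomials: χ_{M1} = (x + 5)^2, χ_{M2} = (x + 5)^2, χ_{M3} = (x + 5)^2.

{M1, M2, M3}: invariant factors (x + 5)^2.

Matrices are similar if and only if their invariant-factor lists agree; the partition into similarity classes is {M1, M2, M3}.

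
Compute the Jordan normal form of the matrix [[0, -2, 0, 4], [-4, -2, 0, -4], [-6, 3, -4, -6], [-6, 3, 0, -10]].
The characteristic polynomial is det(xI - A) = (x + 4)^4, so the eigenvalues are -4 (algebraic multiplicity 4).

For λ = -4: rank(A + 4I) = 1, rank((A + 4I)^2) = 0. The eigenspace has dimension 4 - 1 = 3, so there are 3 Jordan blocks; the rank sequence gives block sizes [2, 1, 1].

Assembling the blocks gives the Jordan form J above.

J = [[-4, 1, 0, 0], [0, -4, 0, 0], [0, 0, -4, 0], [0, 0, 0, -4]]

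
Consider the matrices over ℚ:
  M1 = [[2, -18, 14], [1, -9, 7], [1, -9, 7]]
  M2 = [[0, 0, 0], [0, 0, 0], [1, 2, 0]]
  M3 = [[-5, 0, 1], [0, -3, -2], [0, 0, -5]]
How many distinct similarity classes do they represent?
2 classes: {M1, M2}, {M3}

Characteristic polynomials: χ_{M1} = x^3, χ_{M2} = x^3, χ_{M3} = (x + 3)(x + 5)^2.

{M1, M2}: invariant factors x, x^2.

{M3}: invariant factors (x + 3)(x + 5)^2.

Matrices are similar if and only if their invariant-factor lists agree; the partition into similarity classes is {M1, M2}, {M3}.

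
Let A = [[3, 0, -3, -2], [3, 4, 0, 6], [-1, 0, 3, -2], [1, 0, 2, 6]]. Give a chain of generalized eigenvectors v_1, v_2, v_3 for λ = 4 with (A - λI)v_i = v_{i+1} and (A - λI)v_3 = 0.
v_1 = [[2, 0, 1, -1]]^T, v_2 = [[-3, 0, -1, 2]]^T, v_3 = [[2, 3, 0, -1]]^T

We seek v_1 ∈ ker((A - 4I)^3) \ ker((A - 4I)^2), then set v_{i+1} = (A - 4I) v_i.

One such chain is v_1 = [[2, 0, 1, -1]]^T, v_2 = [[-3, 0, -1, 2]]^T, v_3 = [[2, 3, 0, -1]]^T. Check: (A - 4I) v_3 = [[0, 0, 0, 0]]^T = 0.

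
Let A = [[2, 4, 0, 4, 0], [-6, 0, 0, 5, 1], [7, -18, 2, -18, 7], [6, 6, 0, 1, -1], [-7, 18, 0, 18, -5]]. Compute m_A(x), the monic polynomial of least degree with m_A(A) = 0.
The characteristic polynomial factors as (x - 6)(x - 2)^2(x + 5)^2. The minimal polynomial is ∏(x - λ)^{k_λ} where k_λ is the size of the largest Jordan block at λ.

For λ = -5: rank(A + 5I) = 4, and the largest Jordan block has size 2 (the smallest k with rank((A + 5I)^k) = rank((A + 5I)^(k+1))).
For λ = 2: rank(A - 2I) = 3, and the largest Jordan block has size 1 (the smallest k with rank((A - 2I)^k) = rank((A - 2I)^(k+1))).
For λ = 6: rank(A - 6I) = 4, and the largest Jordan block has size 1 (the smallest k with rank((A - 6I)^k) = rank((A - 6I)^(k+1))).

So m_A(x) = (x - 6)(x - 2)(x + 5)^2.

m_A(x) = (x - 6)(x - 2)(x + 5)^2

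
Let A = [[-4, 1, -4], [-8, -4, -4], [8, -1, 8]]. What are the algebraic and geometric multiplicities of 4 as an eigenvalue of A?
algebraic multiplicity 1, geometric multiplicity 1

The characteristic polynomial is (x - 4)(x + 2)^2, so the factor x - 4 appears with exponent 1: the algebraic multiplicity is 1.

rank(A - 4I) = 2, so the eigenspace has dimension 3 - 2 = 1: the geometric multiplicity is 1.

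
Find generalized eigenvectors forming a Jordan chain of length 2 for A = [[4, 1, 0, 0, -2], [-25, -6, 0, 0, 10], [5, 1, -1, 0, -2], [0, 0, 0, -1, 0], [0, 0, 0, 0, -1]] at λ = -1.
We seek v_1 ∈ ker((A + I)^2) \ ker(A + I), then set v_{i+1} = (A + I) v_i.

One such chain is v_1 = [[1, -2, -5, 4, 1]]^T, v_2 = [[1, -5, 1, 0, 0]]^T. Check: (A + I) v_2 = [[0, 0, 0, 0, 0]]^T = 0.

v_1 = [[1, -2, -5, 4, 1]]^T, v_2 = [[1, -5, 1, 0, 0]]^T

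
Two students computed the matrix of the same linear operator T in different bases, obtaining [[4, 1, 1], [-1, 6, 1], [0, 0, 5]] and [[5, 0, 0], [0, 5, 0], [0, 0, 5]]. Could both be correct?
Both have characteristic polynomial (x - 5)^3, but the minimal polynomial of A is (x - 5)^2 while the minimal polynomial of B is x - 5. The minimal polynomial is a similarity invariant, so A and B are not similar.

No.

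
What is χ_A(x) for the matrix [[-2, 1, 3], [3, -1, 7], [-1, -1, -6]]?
χ_A(x) = (x + 3)^3

xI - A = [[x + 2, -1, -3], [-3, x + 1, -7], [1, 1, x + 6]].

Expanding det(xI - A) along the first row:
det(xI - A) = + (x + 2)·det([[x + 1, -7], [1, x + 6]]) - (-1)·det([[-3, -7], [1, x + 6]]) + (-3)·det([[-3, x + 1], [1, 1]]).

Evaluating gives χ_A(x) = x^3 + 9x^2 + 27x + 27 = (x + 3)^3.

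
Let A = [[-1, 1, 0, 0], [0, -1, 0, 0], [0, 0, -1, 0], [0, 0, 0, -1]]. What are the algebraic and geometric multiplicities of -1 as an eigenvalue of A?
The characteristic polynomial is (x + 1)^4, so the factor x + 1 appears with exponent 4: the algebraic multiplicity is 4.

rank(A + I) = 1, so the eigenspace has dimension 4 - 1 = 3: the geometric multiplicity is 3.

Since 3 < 4, A is not diagonalizable.

algebraic multiplicity 4, geometric multiplicity 3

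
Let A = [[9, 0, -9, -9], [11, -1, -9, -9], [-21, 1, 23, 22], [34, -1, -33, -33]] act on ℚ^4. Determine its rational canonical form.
R = [[0, 0, 0, -9], [1, 0, 0, 6], [0, 1, 0, 5], [0, 0, 1, -2]]

The invariant factors of A (the non-unit diagonal entries of the Smith normal form of xI - A over ℚ[x]) are (x^2 + x - 3)^2, each dividing the next. The characteristic polynomial is their product, (x^2 + x - 3)^2.

The rational canonical form is the block-diagonal matrix of companion matrices C(f_i):
R = [[0, 0, 0, -9], [1, 0, 0, 6], [0, 1, 0, 5], [0, 0, 1, -2]].

Note the characteristic polynomial does not split into linear factors over ℚ, so A has no Jordan form over ℚ; the rational canonical form exists over any field.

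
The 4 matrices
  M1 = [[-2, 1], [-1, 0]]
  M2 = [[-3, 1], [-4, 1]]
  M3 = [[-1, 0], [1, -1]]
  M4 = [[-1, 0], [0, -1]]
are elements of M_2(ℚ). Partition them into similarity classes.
Characteristic polynomials: χ_{M1} = (x + 1)^2, χ_{M2} = (x + 1)^2, χ_{M3} = (x + 1)^2, χ_{M4} = (x + 1)^2.

{M1, M2, M3}: invariant factors (x + 1)^2.

{M4}: invariant factors x + 1, x + 1.

Matrices are similar if and only if their invariant-factor lists agree; the partition into similarity classes is {M1, M2, M3}, {M4}.

2 classes: {M1, M2, M3}, {M4}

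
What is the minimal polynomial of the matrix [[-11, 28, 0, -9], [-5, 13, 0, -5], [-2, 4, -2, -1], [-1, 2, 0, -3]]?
m_A(x) = (x - 3)(x + 2)^3

The characteristic polynomial factors as (x - 3)(x + 2)^3. The minimal polynomial is ∏(x - λ)^{k_λ} where k_λ is the size of the largest Jordan block at λ.

For λ = -2: rank(A + 2I) = 3, and the largest Jordan block has size 3 (the smallest k with rank((A + 2I)^k) = rank((A + 2I)^(k+1))).
For λ = 3: rank(A - 3I) = 3, and the largest Jordan block has size 1 (the smallest k with rank((A - 3I)^k) = rank((A - 3I)^(k+1))).

So m_A(x) = (x - 3)(x + 2)^3.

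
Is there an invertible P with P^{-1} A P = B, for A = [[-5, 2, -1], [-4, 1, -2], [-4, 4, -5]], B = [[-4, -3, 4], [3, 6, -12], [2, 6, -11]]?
Yes.

Two matrices over a field are similar if and only if they have the same invariant factors.

Both A and B have characteristic polynomial (x + 3)^3 and minimal polynomial (x + 3)^2. Computing further, both have invariant factors x + 3, (x + 3)^2. Hence A and B are similar.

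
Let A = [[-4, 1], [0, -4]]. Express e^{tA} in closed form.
A has Jordan form J = [[-4, 1], [0, -4]] with A = PJP^{-1}, so e^{tA} = P e^{tJ} P^{-1}.

For a Jordan block J_k(λ), e^{tJ_k(λ)} = e^{λt} · (I + tN + t^2 N^2/2! + ... + t^{k-1} N^{k-1}/(k-1)!) where N is the nilpotent superdiagonal part.

Assembling the blocks and conjugating back gives the entries of e^{tA} as shown above.

e^{tA} = [[e^{-4*t}, t*e^{-4*t}], [0, e^{-4*t}]]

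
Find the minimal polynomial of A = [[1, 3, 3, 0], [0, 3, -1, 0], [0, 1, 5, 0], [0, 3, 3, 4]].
The characteristic polynomial factors as (x - 4)^3(x - 1). The minimal polynomial is ∏(x - λ)^{k_λ} where k_λ is the size of the largest Jordan block at λ.

For λ = 1: rank(A - I) = 3, and the largest Jordan block has size 1 (the smallest k with rank((A - I)^k) = rank((A - I)^(k+1))).
For λ = 4: rank(A - 4I) = 2, and the largest Jordan block has size 2 (the smallest k with rank((A - 4I)^k) = rank((A - 4I)^(k+1))).

So m_A(x) = (x - 4)^2(x - 1).

m_A(x) = (x - 4)^2(x - 1)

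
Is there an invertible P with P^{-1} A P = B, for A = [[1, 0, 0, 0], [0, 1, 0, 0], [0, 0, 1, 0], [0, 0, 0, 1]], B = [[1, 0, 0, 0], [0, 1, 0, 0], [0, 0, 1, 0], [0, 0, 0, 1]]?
Two matrices over a field are similar if and only if they have the same invariant factors.

Both A and B have characteristic polynomial (x - 1)^4 and minimal polynomial x - 1. Computing further, both have invariant factors x - 1, x - 1, x - 1, x - 1. Hence A and B are similar.

Yes.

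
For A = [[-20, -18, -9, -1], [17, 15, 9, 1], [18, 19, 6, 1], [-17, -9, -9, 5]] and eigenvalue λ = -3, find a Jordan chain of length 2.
v_1 = [[2, -1, -2, 1]]^T, v_2 = [[1, -1, 0, 1]]^T

We seek v_1 ∈ ker((A + 3I)^2) \ ker(A + 3I), then set v_{i+1} = (A + 3I) v_i.

One such chain is v_1 = [[2, -1, -2, 1]]^T, v_2 = [[1, -1, 0, 1]]^T. Check: (A + 3I) v_2 = [[0, 0, 0, 0]]^T = 0.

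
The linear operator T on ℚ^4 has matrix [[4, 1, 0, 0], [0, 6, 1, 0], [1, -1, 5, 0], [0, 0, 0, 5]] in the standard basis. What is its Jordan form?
The characteristic polynomial is det(xI - A) = (x - 5)^4, so the eigenvalues are 5 (algebraic multiplicity 4).

For λ = 5: rank(A - 5I) = 2, rank((A - 5I)^2) = 1, rank((A - 5I)^3) = 0. The eigenspace has dimension 4 - 2 = 2, so there are 2 Jordan blocks; the rank sequence gives block sizes [3, 1].

Assembling the blocks gives the Jordan form J above.

J = [[5, 1, 0, 0], [0, 5, 1, 0], [0, 0, 5, 0], [0, 0, 0, 5]]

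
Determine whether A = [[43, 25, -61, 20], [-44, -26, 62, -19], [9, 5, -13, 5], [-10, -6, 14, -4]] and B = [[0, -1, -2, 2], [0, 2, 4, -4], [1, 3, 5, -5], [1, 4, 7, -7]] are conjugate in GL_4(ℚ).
Yes.

Two matrices over a field are similar if and only if they have the same invariant factors.

Both A and B have characteristic polynomial x^4 and minimal polynomial x^2. Computing further, both have invariant factors x^2, x^2. Hence A and B are similar.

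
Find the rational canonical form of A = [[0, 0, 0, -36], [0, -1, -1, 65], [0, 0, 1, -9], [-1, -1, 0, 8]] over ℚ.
R = [[0, 0, 0, -36], [1, 0, 0, 48], [0, 1, 0, -28], [0, 0, 1, 8]]

The invariant factors of A (the non-unit diagonal entries of the Smith normal form of xI - A over ℚ[x]) are (x^2 - 4x + 6)^2, each dividing the next. The characteristic polynomial is their product, (x^2 - 4x + 6)^2.

The rational canonical form is the block-diagonal matrix of companion matrices C(f_i):
R = [[0, 0, 0, -36], [1, 0, 0, 48], [0, 1, 0, -28], [0, 0, 1, 8]].

Note the characteristic polynomial does not split into linear factors over ℚ, so A has no Jordan form over ℚ; the rational canonical form exists over any field.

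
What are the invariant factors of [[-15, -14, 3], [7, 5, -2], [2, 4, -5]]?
(x + 5)^3

The Jordan structure of A has elementary divisors (x + 5)^3. Arranging the block sizes at each eigenvalue in decreasing order and taking row products gives the invariant factors.

Invariant factors (smallest first, each dividing the next): (x + 5)^3.

Check: the last factor (x + 5)^3 is the minimal polynomial, and the product (x + 5)^3 is the characteristic polynomial.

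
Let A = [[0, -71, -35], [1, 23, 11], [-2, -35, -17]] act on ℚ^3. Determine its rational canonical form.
The invariant factors of A (the non-unit diagonal entries of the Smith normal form of xI - A over ℚ[x]) are (x - 6)(x^2 - 5), each dividing the next. The characteristic polynomial is their product, (x - 6)(x^2 - 5).

The rational canonical form is the block-diagonal matrix of companion matrices C(f_i):
R = [[0, 0, -30], [1, 0, 5], [0, 1, 6]].

Note the characteristic polynomial does not split into linear factors over ℚ, so A has no Jordan form over ℚ; the rational canonical form exists over any field.

R = [[0, 0, -30], [1, 0, 5], [0, 1, 6]]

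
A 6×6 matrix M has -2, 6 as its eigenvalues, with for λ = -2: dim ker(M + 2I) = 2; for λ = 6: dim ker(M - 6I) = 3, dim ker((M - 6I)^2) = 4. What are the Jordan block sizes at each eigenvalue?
Jordan blocks: (-2, 1), (-2, 1), (6, 2), (6, 1), (6, 1)

λ = -2: successive nullity increments [2] count blocks of size ≥ k; block sizes are [1, 1].
λ = 6: successive nullity increments [3, 1] count blocks of size ≥ k; block sizes are [2, 1, 1].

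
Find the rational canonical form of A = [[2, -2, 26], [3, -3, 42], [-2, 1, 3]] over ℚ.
R = [[0, 0, 6], [1, 0, -7], [0, 1, 2]]

The invariant factors of A (the non-unit diagonal entries of the Smith normal form of xI - A over ℚ[x]) are (x - 1)(x^2 - x + 6), each dividing the next. The characteristic polynomial is their product, (x - 1)(x^2 - x + 6).

The rational canonical form is the block-diagonal matrix of companion matrices C(f_i):
R = [[0, 0, 6], [1, 0, -7], [0, 1, 2]].

Note the characteristic polynomial does not split into linear factors over ℚ, so A has no Jordan form over ℚ; the rational canonical form exists over any field.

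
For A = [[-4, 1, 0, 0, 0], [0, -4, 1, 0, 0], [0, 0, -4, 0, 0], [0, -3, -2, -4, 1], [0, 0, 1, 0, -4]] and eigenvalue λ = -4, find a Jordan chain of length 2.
v_1 = [[1, 0, 0, -2, 1]]^T, v_2 = [[0, 0, 0, 1, 0]]^T

We seek v_1 ∈ ker((A + 4I)^2) \ ker(A + 4I), then set v_{i+1} = (A + 4I) v_i.

One such chain is v_1 = [[1, 0, 0, -2, 1]]^T, v_2 = [[0, 0, 0, 1, 0]]^T. Check: (A + 4I) v_2 = [[0, 0, 0, 0, 0]]^T = 0.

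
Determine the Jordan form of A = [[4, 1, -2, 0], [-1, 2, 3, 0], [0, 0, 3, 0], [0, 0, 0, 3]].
The characteristic polynomial is det(xI - A) = (x - 3)^4, so the eigenvalues are 3 (algebraic multiplicity 4).

For λ = 3: rank(A - 3I) = 2, rank((A - 3I)^2) = 1, rank((A - 3I)^3) = 0. The eigenspace has dimension 4 - 2 = 2, so there are 2 Jordan blocks; the rank sequence gives block sizes [3, 1].

Assembling the blocks gives the Jordan form J above.

J = [[3, 1, 0, 0], [0, 3, 1, 0], [0, 0, 3, 0], [0, 0, 0, 3]]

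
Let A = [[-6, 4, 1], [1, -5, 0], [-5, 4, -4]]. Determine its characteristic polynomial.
xI - A = [[x + 6, -4, -1], [-1, x + 5, 0], [5, -4, x + 4]].

Expanding det(xI - A) along the first row:
det(xI - A) = + (x + 6)·det([[x + 5, 0], [-4, x + 4]]) - (-4)·det([[-1, 0], [5, x + 4]]) + (-1)·det([[-1, x + 5], [5, -4]]).

Evaluating gives χ_A(x) = x^3 + 15x^2 + 75x + 125 = (x + 5)^3.

χ_A(x) = (x + 5)^3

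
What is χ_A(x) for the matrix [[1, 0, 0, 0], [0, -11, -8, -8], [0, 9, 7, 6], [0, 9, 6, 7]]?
xI - A = [[x - 1, 0, 0, 0], [0, x + 11, 8, 8], [0, -9, x - 7, -6], [0, -9, -6, x - 7]].

Expanding det(xI - A) along the first row:
det(xI - A) = + (x - 1)·det([[x + 11, 8, 8], [-9, x - 7, -6], [-9, -6, x - 7]]) - (0)·det([[0, 8, 8], [0, x - 7, -6], [0, -6, x - 7]]) + (0)·det([[0, x + 11, 8], [0, -9, -6], [0, -9, x - 7]]) - (0)·det([[0, x + 11, 8], [0, -9, x - 7], [0, -9, -6]]).

Evaluating gives χ_A(x) = x^4 - 4x^3 + 6x^2 - 4x + 1 = (x - 1)^4.

χ_A(x) = (x - 1)^4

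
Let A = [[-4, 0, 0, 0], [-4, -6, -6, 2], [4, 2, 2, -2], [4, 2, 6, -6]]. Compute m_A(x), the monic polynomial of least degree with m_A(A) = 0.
m_A(x) = (x + 2)(x + 4)

The characteristic polynomial factors as (x + 2)(x + 4)^3. The minimal polynomial is ∏(x - λ)^{k_λ} where k_λ is the size of the largest Jordan block at λ.

For λ = -4: rank(A + 4I) = 1, and the largest Jordan block has size 1 (the smallest k with rank((A + 4I)^k) = rank((A + 4I)^(k+1))).
For λ = -2: rank(A + 2I) = 3, and the largest Jordan block has size 1 (the smallest k with rank((A + 2I)^k) = rank((A + 2I)^(k+1))).

So m_A(x) = (x + 2)(x + 4).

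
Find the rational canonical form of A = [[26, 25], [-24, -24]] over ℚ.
The invariant factors of A (the non-unit diagonal entries of the Smith normal form of xI - A over ℚ[x]) are (x - 6)(x + 4), each dividing the next. The characteristic polynomial is their product, (x - 6)(x + 4).

The rational canonical form is the block-diagonal matrix of companion matrices C(f_i):
R = [[0, 24], [1, 2]].

R = [[0, 24], [1, 2]]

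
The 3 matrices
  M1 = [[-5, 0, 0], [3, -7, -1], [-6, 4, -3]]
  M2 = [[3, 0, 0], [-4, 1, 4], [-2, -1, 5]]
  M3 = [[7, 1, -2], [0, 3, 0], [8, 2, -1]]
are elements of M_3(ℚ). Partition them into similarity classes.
Characteristic polynomials: χ_{M1} = (x + 5)^3, χ_{M2} = (x - 3)^3, χ_{M3} = (x - 3)^3.

{M1}: invariant factors x + 5, (x + 5)^2.

{M2, M3}: invariant factors x - 3, (x - 3)^2.

Matrices are similar if and only if their invariant-factor lists agree; the partition into similarity classes is {M1}, {M2, M3}.

2 classes: {M1}, {M2, M3}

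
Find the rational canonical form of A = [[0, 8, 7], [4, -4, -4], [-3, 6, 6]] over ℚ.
The invariant factors of A (the non-unit diagonal entries of the Smith normal form of xI - A over ℚ[x]) are (x - 4)(x - 1)(x + 3), each dividing the next. The characteristic polynomial is their product, (x - 4)(x - 1)(x + 3).

The rational canonical form is the block-diagonal matrix of companion matrices C(f_i):
R = [[0, 0, -12], [1, 0, 11], [0, 1, 2]].

R = [[0, 0, -12], [1, 0, 11], [0, 1, 2]]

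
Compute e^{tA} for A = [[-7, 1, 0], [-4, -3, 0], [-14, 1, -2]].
A has Jordan form J = [[-5, 1, 0], [0, -5, 0], [0, 0, -2]] with A = PJP^{-1}, so e^{tA} = P e^{tJ} P^{-1}.

For a Jordan block J_k(λ), e^{tJ_k(λ)} = e^{λt} · (I + tN + t^2 N^2/2! + ... + t^{k-1} N^{k-1}/(k-1)!) where N is the nilpotent superdiagonal part.

Assembling the blocks and conjugating back gives the entries of e^{tA} as shown above.

e^{tA} = [[(1 - 2*t)*e^{-5*t}, t*e^{-5*t}, 0], [-4*t*e^{-5*t}, (2*t + 1)*e^{-5*t}, 0], [2*(-4*t - e^{3*t} + 1)*e^{-5*t}, (4*t - e^{3*t} + 1)*e^{-5*t}, e^{-2*t}]]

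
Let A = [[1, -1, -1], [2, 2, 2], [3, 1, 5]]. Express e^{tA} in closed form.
e^{tA} = [[(t - e^{2*t} + 2)*e^{2*t}, -t*e^{2*t}, (t - e^{2*t} + 1)*e^{2*t}], [e^{4*t} - e^{2*t}, e^{2*t}, e^{4*t} - e^{2*t}], [(-t + 2*e^{2*t} - 2)*e^{2*t}, t*e^{2*t}, (-t + 2*e^{2*t} - 1)*e^{2*t}]]

A has Jordan form J = [[2, 1, 0], [0, 2, 0], [0, 0, 4]] with A = PJP^{-1}, so e^{tA} = P e^{tJ} P^{-1}.

For a Jordan block J_k(λ), e^{tJ_k(λ)} = e^{λt} · (I + tN + t^2 N^2/2! + ... + t^{k-1} N^{k-1}/(k-1)!) where N is the nilpotent superdiagonal part.

Assembling the blocks and conjugating back gives the entries of e^{tA} as shown above.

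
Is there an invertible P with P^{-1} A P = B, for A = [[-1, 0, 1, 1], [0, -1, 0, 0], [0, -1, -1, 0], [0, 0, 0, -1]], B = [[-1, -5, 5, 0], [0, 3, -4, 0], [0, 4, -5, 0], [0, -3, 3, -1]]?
Both have characteristic polynomial (x + 1)^4, but the minimal polynomial of A is (x + 1)^3 while the minimal polynomial of B is (x + 1)^2. The minimal polynomial is a similarity invariant, so A and B are not similar.

No.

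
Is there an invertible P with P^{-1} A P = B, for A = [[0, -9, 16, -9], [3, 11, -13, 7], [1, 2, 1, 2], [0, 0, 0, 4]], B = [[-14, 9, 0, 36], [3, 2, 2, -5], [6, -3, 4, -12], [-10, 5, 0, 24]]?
Yes.

Two matrices over a field are similar if and only if they have the same invariant factors.

Both A and B have characteristic polynomial (x - 4)^4 and minimal polynomial (x - 4)^3. Computing further, both have invariant factors x - 4, (x - 4)^3. Hence A and B are similar.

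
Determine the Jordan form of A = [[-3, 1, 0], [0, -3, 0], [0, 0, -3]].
The characteristic polynomial is det(xI - A) = (x + 3)^3, so the eigenvalues are -3 (algebraic multiplicity 3).

For λ = -3: rank(A + 3I) = 1, rank((A + 3I)^2) = 0. The eigenspace has dimension 3 - 1 = 2, so there are 2 Jordan blocks; the rank sequence gives block sizes [2, 1].

Assembling the blocks gives the Jordan form J above.

J = [[-3, 1, 0], [0, -3, 0], [0, 0, -3]]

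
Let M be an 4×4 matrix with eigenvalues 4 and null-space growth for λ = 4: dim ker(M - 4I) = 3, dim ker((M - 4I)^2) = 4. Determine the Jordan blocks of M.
λ = 4: successive nullity increments [3, 1] count blocks of size ≥ k; block sizes are [2, 1, 1].

Jordan blocks: (4, 2), (4, 1), (4, 1)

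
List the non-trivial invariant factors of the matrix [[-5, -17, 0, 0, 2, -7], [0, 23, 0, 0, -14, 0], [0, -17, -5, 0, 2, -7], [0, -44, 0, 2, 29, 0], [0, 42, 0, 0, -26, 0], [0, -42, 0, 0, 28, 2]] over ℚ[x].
The Jordan structure of A has elementary divisors (x + 5)^2, (x + 5), (x - 2)^2, (x - 2). Arranging the block sizes at each eigenvalue in decreasing order and taking row products gives the invariant factors.

Invariant factors (smallest first, each dividing the next): (x - 2)(x + 5), (x - 2)^2(x + 5)^2.

Check: the last factor (x - 2)^2(x + 5)^2 is the minimal polynomial, and the product (x - 2)^3(x + 5)^3 is the characteristic polynomial.

(x - 2)(x + 5), (x - 2)^2(x + 5)^2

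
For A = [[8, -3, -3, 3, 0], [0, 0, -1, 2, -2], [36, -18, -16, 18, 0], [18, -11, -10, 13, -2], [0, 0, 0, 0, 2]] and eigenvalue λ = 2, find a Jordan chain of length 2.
v_1 = [[2, 0, 13, 9, 2]]^T, v_2 = [[0, 1, 0, 1, 0]]^T

We seek v_1 ∈ ker((A - 2I)^2) \ ker(A - 2I), then set v_{i+1} = (A - 2I) v_i.

One such chain is v_1 = [[2, 0, 13, 9, 2]]^T, v_2 = [[0, 1, 0, 1, 0]]^T. Check: (A - 2I) v_2 = [[0, 0, 0, 0, 0]]^T = 0.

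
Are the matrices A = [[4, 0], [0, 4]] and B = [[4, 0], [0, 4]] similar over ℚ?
Yes.

Two matrices over a field are similar if and only if they have the same invariant factors.

Both A and B have characteristic polynomial (x - 4)^2 and minimal polynomial x - 4. Computing further, both have invariant factors x - 4, x - 4. Hence A and B are similar.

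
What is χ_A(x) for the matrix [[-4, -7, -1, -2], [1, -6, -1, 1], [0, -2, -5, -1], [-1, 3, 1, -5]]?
xI - A = [[x + 4, 7, 1, 2], [-1, x + 6, 1, -1], [0, 2, x + 5, 1], [1, -3, -1, x + 5]].

Expanding det(xI - A) along the first row:
det(xI - A) = + (x + 4)·det([[x + 6, 1, -1], [2, x + 5, 1], [-3, -1, x + 5]]) - (7)·det([[-1, 1, -1], [0, x + 5, 1], [1, -1, x + 5]]) + (1)·det([[-1, x + 6, -1], [0, 2, 1], [1, -3, x + 5]]) - (2)·det([[-1, x + 6, 1], [0, 2, x + 5], [1, -3, -1]]).

Evaluating gives χ_A(x) = x^4 + 20x^3 + 150x^2 + 500x + 625 = (x + 5)^4.

χ_A(x) = (x + 5)^4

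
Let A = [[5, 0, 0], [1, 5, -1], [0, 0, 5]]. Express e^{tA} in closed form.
e^{tA} = [[e^{5*t}, 0, 0], [t*e^{5*t}, e^{5*t}, -t*e^{5*t}], [0, 0, e^{5*t}]]

A has Jordan form J = [[5, 1, 0], [0, 5, 0], [0, 0, 5]] with A = PJP^{-1}, so e^{tA} = P e^{tJ} P^{-1}.

For a Jordan block J_k(λ), e^{tJ_k(λ)} = e^{λt} · (I + tN + t^2 N^2/2! + ... + t^{k-1} N^{k-1}/(k-1)!) where N is the nilpotent superdiagonal part.

Assembling the blocks and conjugating back gives the entries of e^{tA} as shown above.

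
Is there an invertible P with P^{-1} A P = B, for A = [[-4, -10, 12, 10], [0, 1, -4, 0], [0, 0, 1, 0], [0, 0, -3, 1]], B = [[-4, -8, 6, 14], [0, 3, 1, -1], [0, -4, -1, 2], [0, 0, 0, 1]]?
Yes.

Two matrices over a field are similar if and only if they have the same invariant factors.

Both A and B have characteristic polynomial (x - 1)^3(x + 4) and minimal polynomial (x - 1)^2(x + 4). Computing further, both have invariant factors x - 1, (x - 1)^2(x + 4). Hence A and B are similar.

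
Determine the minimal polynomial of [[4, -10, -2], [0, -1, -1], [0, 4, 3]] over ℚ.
The characteristic polynomial factors as (x - 4)(x - 1)^2. The minimal polynomial is ∏(x - λ)^{k_λ} where k_λ is the size of the largest Jordan block at λ.

For λ = 1: rank(A - I) = 2, and the largest Jordan block has size 2 (the smallest k with rank((A - I)^k) = rank((A - I)^(k+1))).
For λ = 4: rank(A - 4I) = 2, and the largest Jordan block has size 1 (the smallest k with rank((A - 4I)^k) = rank((A - 4I)^(k+1))).

So m_A(x) = (x - 4)(x - 1)^2.

m_A(x) = (x - 4)(x - 1)^2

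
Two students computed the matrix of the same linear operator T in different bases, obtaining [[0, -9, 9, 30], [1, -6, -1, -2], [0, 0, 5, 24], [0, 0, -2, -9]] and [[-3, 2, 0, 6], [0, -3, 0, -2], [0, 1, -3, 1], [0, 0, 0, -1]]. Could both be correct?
Two matrices over a field are similar if and only if they have the same invariant factors.

Both A and B have characteristic polynomial (x + 1)(x + 3)^3 and minimal polynomial (x + 1)(x + 3)^2. Computing further, both have invariant factors x + 3, (x + 1)(x + 3)^2. Hence A and B are similar.

Yes.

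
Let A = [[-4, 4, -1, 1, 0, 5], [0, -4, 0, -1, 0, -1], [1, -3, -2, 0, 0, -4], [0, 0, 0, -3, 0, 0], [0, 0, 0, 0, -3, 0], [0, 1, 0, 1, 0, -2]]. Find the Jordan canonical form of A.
J = [[-3, 1, 0, 0, 0, 0], [0, -3, 0, 0, 0, 0], [0, 0, -3, 1, 0, 0], [0, 0, 0, -3, 0, 0], [0, 0, 0, 0, -3, 0], [0, 0, 0, 0, 0, -3]]

The characteristic polynomial is det(xI - A) = (x + 3)^6, so the eigenvalues are -3 (algebraic multiplicity 6).

For λ = -3: rank(A + 3I) = 2, rank((A + 3I)^2) = 0. The eigenspace has dimension 6 - 2 = 4, so there are 4 Jordan blocks; the rank sequence gives block sizes [2, 2, 1, 1].

Assembling the blocks gives the Jordan form J above.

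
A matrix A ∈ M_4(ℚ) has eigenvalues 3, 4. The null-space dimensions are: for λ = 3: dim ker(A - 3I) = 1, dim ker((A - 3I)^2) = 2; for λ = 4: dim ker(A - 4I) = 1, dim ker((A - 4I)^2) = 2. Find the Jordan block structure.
λ = 3: successive nullity increments [1, 1] count blocks of size ≥ k; block sizes are [2].
λ = 4: successive nullity increments [1, 1] count blocks of size ≥ k; block sizes are [2].

Jordan blocks: (3, 2), (4, 2)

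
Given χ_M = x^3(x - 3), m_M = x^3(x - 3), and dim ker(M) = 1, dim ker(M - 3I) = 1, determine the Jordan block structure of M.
Jordan blocks: (0, 3), (3, 1)

λ = 0: algebraic multiplicity 3 (exponent in χ_M), largest block size 3 (exponent in m_M), 1 block (geometric multiplicity). This forces block sizes [3].
λ = 3: algebraic multiplicity 1 (exponent in χ_M), largest block size 1 (exponent in m_M), 1 block (geometric multiplicity). This forces block sizes [1].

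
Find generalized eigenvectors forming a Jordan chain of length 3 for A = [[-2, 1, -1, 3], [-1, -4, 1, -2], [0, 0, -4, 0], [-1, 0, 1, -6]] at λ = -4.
v_1 = [[2, -1, 0, -2]]^T, v_2 = [[-3, 2, 0, 2]]^T, v_3 = [[2, -1, 0, -1]]^T

We seek v_1 ∈ ker((A + 4I)^3) \ ker((A + 4I)^2), then set v_{i+1} = (A + 4I) v_i.

One such chain is v_1 = [[2, -1, 0, -2]]^T, v_2 = [[-3, 2, 0, 2]]^T, v_3 = [[2, -1, 0, -1]]^T. Check: (A + 4I) v_3 = [[0, 0, 0, 0]]^T = 0.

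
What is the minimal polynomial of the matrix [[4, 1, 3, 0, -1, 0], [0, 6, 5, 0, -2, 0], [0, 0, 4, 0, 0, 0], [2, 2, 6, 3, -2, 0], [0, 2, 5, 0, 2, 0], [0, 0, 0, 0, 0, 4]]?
The characteristic polynomial factors as (x - 4)^5(x - 3). The minimal polynomial is ∏(x - λ)^{k_λ} where k_λ is the size of the largest Jordan block at λ.

For λ = 3: rank(A - 3I) = 5, and the largest Jordan block has size 1 (the smallest k with rank((A - 3I)^k) = rank((A - 3I)^(k+1))).
For λ = 4: rank(A - 4I) = 3, and the largest Jordan block has size 2 (the smallest k with rank((A - 4I)^k) = rank((A - 4I)^(k+1))).

So m_A(x) = (x - 4)^2(x - 3).

m_A(x) = (x - 4)^2(x - 3)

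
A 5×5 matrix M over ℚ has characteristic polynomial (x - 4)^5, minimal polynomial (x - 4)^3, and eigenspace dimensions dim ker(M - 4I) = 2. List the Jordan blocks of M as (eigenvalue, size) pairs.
Jordan blocks: (4, 3), (4, 2)

λ = 4: algebraic multiplicity 5 (exponent in χ_M), largest block size 3 (exponent in m_M), 2 blocks (geometric multiplicity). These force block sizes [3, 2].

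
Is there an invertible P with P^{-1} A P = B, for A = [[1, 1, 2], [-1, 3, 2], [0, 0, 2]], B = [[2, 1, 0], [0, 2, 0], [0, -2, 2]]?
Yes.

Two matrices over a field are similar if and only if they have the same invariant factors.

Both A and B have characteristic polynomial (x - 2)^3 and minimal polynomial (x - 2)^2. Computing further, both have invariant factors x - 2, (x - 2)^2. Hence A and B are similar.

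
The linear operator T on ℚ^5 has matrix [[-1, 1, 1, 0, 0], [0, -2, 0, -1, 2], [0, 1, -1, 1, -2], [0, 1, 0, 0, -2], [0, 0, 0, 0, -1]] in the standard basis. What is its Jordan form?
J = [[-1, 1, 0, 0, 0], [0, -1, 0, 0, 0], [0, 0, -1, 1, 0], [0, 0, 0, -1, 0], [0, 0, 0, 0, -1]]

The characteristic polynomial is det(xI - A) = (x + 1)^5, so the eigenvalues are -1 (algebraic multiplicity 5).

For λ = -1: rank(A + I) = 2, rank((A + I)^2) = 0. The eigenspace has dimension 5 - 2 = 3, so there are 3 Jordan blocks; the rank sequence gives block sizes [2, 2, 1].

Assembling the blocks gives the Jordan form J above.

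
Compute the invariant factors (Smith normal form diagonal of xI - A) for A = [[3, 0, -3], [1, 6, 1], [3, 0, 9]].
The Jordan structure of A has elementary divisors (x - 6)^2, (x - 6). Arranging the block sizes at each eigenvalue in decreasing order and taking row products gives the invariant factors.

Invariant factors (smallest first, each dividing the next): x - 6, (x - 6)^2.

Check: the last factor (x - 6)^2 is the minimal polynomial, and the product (x - 6)^3 is the characteristic polynomial.

x - 6, (x - 6)^2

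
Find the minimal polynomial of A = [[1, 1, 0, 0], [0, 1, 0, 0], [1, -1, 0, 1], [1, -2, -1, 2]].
The characteristic polynomial factors as (x - 1)^4. The minimal polynomial is ∏(x - λ)^{k_λ} where k_λ is the size of the largest Jordan block at λ.

For λ = 1: rank(A - I) = 2, and the largest Jordan block has size 2 (the smallest k with rank((A - I)^k) = rank((A - I)^(k+1))).

So m_A(x) = (x - 1)^2.

m_A(x) = (x - 1)^2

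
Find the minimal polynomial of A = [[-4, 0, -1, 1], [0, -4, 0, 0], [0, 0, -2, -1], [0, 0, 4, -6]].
m_A(x) = (x + 4)^3

The characteristic polynomial factors as (x + 4)^4. The minimal polynomial is ∏(x - λ)^{k_λ} where k_λ is the size of the largest Jordan block at λ.

For λ = -4: rank(A + 4I) = 2, and the largest Jordan block has size 3 (the smallest k with rank((A + 4I)^k) = rank((A + 4I)^(k+1))).

So m_A(x) = (x + 4)^3.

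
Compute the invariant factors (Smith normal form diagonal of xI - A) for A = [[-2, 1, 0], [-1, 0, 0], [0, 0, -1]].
The Jordan structure of A has elementary divisors (x + 1)^2, (x + 1). Arranging the block sizes at each eigenvalue in decreasing order and taking row products gives the invariant factors.

Invariant factors (smallest first, each dividing the next): x + 1, (x + 1)^2.

Check: the last factor (x + 1)^2 is the minimal polynomial, and the product (x + 1)^3 is the characteristic polynomial.

x + 1, (x + 1)^2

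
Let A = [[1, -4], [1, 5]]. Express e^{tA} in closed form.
e^{tA} = [[(1 - 2*t)*e^{3*t}, -4*t*e^{3*t}], [t*e^{3*t}, (2*t + 1)*e^{3*t}]]

A has Jordan form J = [[3, 1], [0, 3]] with A = PJP^{-1}, so e^{tA} = P e^{tJ} P^{-1}.

For a Jordan block J_k(λ), e^{tJ_k(λ)} = e^{λt} · (I + tN + t^2 N^2/2! + ... + t^{k-1} N^{k-1}/(k-1)!) where N is the nilpotent superdiagonal part.

Assembling the blocks and conjugating back gives the entries of e^{tA} as shown above.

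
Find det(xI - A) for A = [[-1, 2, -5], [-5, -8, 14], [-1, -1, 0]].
xI - A = [[x + 1, -2, 5], [5, x + 8, -14], [1, 1, x]].

Expanding det(xI - A) along the first row:
det(xI - A) = + (x + 1)·det([[x + 8, -14], [1, x]]) - (-2)·det([[5, -14], [1, x]]) + (5)·det([[5, x + 8], [1, 1]]).

Evaluating gives χ_A(x) = x^3 + 9x^2 + 27x + 27 = (x + 3)^3.

χ_A(x) = (x + 3)^3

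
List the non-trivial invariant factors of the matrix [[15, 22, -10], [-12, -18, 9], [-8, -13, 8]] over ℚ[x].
The Jordan structure of A has elementary divisors (x - 1)^2, (x - 3). Arranging the block sizes at each eigenvalue in decreasing order and taking row products gives the invariant factors.

Invariant factors (smallest first, each dividing the next): (x - 3)(x - 1)^2.

Check: the last factor (x - 3)(x - 1)^2 is the minimal polynomial, and the product (x - 3)(x - 1)^2 is the characteristic polynomial.

(x - 3)(x - 1)^2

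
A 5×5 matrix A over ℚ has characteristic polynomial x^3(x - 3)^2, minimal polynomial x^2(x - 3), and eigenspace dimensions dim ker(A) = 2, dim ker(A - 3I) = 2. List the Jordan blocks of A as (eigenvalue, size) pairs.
λ = 0: algebraic multiplicity 3 (exponent in χ_A), largest block size 2 (exponent in m_A), 2 blocks (geometric multiplicity). These force block sizes [2, 1].
λ = 3: algebraic multiplicity 2 (exponent in χ_A), largest block size 1 (exponent in m_A), 2 blocks (geometric multiplicity). These force block sizes [1, 1].

Jordan blocks: (0, 2), (0, 1), (3, 1), (3, 1)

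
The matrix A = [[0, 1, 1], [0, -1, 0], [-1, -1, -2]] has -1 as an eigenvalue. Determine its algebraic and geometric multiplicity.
The characteristic polynomial is (x + 1)^3, so the factor x + 1 appears with exponent 3: the algebraic multiplicity is 3.

rank(A + I) = 1, so the eigenspace has dimension 3 - 1 = 2: the geometric multiplicity is 2.

Since 2 < 3, A is not diagonalizable.

algebraic multiplicity 3, geometric multiplicity 2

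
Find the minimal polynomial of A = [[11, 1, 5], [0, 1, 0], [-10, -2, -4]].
m_A(x) = (x - 6)(x - 1)^2

The characteristic polynomial factors as (x - 6)(x - 1)^2. The minimal polynomial is ∏(x - λ)^{k_λ} where k_λ is the size of the largest Jordan block at λ.

For λ = 1: rank(A - I) = 2, and the largest Jordan block has size 2 (the smallest k with rank((A - I)^k) = rank((A - I)^(k+1))).
For λ = 6: rank(A - 6I) = 2, and the largest Jordan block has size 1 (the smallest k with rank((A - 6I)^k) = rank((A - 6I)^(k+1))).

So m_A(x) = (x - 6)(x - 1)^2.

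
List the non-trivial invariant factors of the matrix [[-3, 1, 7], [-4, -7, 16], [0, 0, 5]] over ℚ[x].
(x - 5)(x + 5)^2

The Jordan structure of A has elementary divisors (x + 5)^2, (x - 5). Arranging the block sizes at each eigenvalue in decreasing order and taking row products gives the invariant factors.

Invariant factors (smallest first, each dividing the next): (x - 5)(x + 5)^2.

Check: the last factor (x - 5)(x + 5)^2 is the minimal polynomial, and the product (x - 5)(x + 5)^2 is the characteristic polynomial.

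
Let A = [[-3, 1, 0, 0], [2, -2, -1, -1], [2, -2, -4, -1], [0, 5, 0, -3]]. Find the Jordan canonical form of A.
J = [[-3, 1, 0, 0], [0, -3, 1, 0], [0, 0, -3, 0], [0, 0, 0, -3]]

The characteristic polynomial is det(xI - A) = (x + 3)^4, so the eigenvalues are -3 (algebraic multiplicity 4).

For λ = -3: rank(A + 3I) = 2, rank((A + 3I)^2) = 1, rank((A + 3I)^3) = 0. The eigenspace has dimension 4 - 2 = 2, so there are 2 Jordan blocks; the rank sequence gives block sizes [3, 1].

Assembling the blocks gives the Jordan form J above.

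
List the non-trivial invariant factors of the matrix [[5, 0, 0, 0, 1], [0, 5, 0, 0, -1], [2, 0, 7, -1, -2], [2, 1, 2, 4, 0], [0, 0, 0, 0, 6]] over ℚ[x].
The Jordan structure of A has elementary divisors (x - 5)^2, (x - 5), (x - 6)^2. Arranging the block sizes at each eigenvalue in decreasing order and taking row products gives the invariant factors.

Invariant factors (smallest first, each dividing the next): x - 5, (x - 6)^2(x - 5)^2.

Check: the last factor (x - 6)^2(x - 5)^2 is the minimal polynomial, and the product (x - 6)^2(x - 5)^3 is the characteristic polynomial.

x - 5, (x - 6)^2(x - 5)^2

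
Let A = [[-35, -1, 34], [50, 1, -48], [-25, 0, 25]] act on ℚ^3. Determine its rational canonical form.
R = [[0, 0, 25], [1, 0, -15], [0, 1, -9]]

The invariant factors of A (the non-unit diagonal entries of the Smith normal form of xI - A over ℚ[x]) are (x - 1)(x + 5)^2, each dividing the next. The characteristic polynomial is their product, (x - 1)(x + 5)^2.

The rational canonical form is the block-diagonal matrix of companion matrices C(f_i):
R = [[0, 0, 25], [1, 0, -15], [0, 1, -9]].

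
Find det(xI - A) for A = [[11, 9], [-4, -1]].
xI - A = [[x - 11, -9], [4, x + 1]].

Expanding det(xI - A) along the first row:
det(xI - A) = + (x - 11)·det([[x + 1]]) - (-9)·det([[4]]).

Evaluating gives χ_A(x) = x^2 - 10x + 25 = (x - 5)^2.

χ_A(x) = (x - 5)^2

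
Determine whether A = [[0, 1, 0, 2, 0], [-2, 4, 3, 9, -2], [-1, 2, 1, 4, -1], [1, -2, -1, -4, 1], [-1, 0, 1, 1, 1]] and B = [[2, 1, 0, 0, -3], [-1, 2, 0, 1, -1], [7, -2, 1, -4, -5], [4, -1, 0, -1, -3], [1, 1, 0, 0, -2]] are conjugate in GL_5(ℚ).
Two matrices over a field are similar if and only if they have the same invariant factors.

Both A and B have characteristic polynomial x^3(x - 1)^2 and minimal polynomial x^3(x - 1)^2. Computing further, both have invariant factors x^3(x - 1)^2. Hence A and B are similar.

Yes.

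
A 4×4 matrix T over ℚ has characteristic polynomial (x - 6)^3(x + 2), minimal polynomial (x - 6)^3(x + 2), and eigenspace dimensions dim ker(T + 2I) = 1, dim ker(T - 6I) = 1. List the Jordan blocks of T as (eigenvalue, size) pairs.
λ = -2: algebraic multiplicity 1 (exponent in χ_T), largest block size 1 (exponent in m_T), 1 block (geometric multiplicity). This forces block sizes [1].
λ = 6: algebraic multiplicity 3 (exponent in χ_T), largest block size 3 (exponent in m_T), 1 block (geometric multiplicity). This forces block sizes [3].

Jordan blocks: (-2, 1), (6, 3)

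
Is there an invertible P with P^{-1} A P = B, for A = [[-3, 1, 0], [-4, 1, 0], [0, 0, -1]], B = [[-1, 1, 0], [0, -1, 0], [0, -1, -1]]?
Two matrices over a field are similar if and only if they have the same invariant factors.

Both A and B have characteristic polynomial (x + 1)^3 and minimal polynomial (x + 1)^2. Computing further, both have invariant factors x + 1, (x + 1)^2. Hence A and B are similar.

Yes.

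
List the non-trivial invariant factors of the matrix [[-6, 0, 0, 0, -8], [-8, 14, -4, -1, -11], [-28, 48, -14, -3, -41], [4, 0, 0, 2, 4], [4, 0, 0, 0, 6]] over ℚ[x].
The Jordan structure of A has elementary divisors (x + 2), (x + 2), (x - 2)^2, (x - 2). Arranging the block sizes at each eigenvalue in decreasing order and taking row products gives the invariant factors.

Invariant factors (smallest first, each dividing the next): (x - 2)(x + 2), (x - 2)^2(x + 2).

Check: the last factor (x - 2)^2(x + 2) is the minimal polynomial, and the product (x - 2)^3(x + 2)^2 is the characteristic polynomial.

(x - 2)(x + 2), (x - 2)^2(x + 2)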